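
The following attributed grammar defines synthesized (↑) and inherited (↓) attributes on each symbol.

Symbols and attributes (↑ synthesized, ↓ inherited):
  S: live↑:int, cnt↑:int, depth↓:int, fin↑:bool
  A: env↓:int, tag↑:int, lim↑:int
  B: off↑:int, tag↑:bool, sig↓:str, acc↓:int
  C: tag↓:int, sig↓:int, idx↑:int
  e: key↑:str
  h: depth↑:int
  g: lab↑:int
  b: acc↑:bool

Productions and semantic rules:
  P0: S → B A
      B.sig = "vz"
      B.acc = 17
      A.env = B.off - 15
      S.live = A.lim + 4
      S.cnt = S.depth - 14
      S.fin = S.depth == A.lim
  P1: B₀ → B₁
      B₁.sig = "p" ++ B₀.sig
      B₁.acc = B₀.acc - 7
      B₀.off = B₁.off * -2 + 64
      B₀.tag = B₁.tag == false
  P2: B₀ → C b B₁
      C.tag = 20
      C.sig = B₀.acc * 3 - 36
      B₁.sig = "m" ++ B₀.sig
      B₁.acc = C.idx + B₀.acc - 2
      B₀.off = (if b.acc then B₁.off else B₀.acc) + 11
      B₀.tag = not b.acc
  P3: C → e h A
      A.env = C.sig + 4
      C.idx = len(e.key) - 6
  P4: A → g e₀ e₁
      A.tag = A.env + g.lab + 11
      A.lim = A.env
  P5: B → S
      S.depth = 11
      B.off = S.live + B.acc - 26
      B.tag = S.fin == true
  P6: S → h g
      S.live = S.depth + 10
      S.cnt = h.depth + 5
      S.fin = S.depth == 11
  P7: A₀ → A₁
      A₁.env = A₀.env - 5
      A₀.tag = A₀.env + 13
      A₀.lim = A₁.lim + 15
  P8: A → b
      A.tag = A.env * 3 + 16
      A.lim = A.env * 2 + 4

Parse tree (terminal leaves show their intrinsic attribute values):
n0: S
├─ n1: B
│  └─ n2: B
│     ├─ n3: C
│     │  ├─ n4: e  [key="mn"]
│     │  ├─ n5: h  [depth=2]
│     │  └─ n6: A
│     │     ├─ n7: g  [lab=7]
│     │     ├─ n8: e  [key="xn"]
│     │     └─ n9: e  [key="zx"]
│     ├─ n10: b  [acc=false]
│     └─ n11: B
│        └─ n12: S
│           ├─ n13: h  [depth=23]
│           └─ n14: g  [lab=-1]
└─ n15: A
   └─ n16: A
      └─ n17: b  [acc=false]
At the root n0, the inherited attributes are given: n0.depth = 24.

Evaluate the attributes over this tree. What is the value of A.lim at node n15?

1. n0.depth = 24  [given at root]
2. n1.sig = "vz"  ["vz"]
3. n1.acc = 17  [17]
4. n2.sig = "pvz"  ["p" ++ B₀.sig]
5. n2.acc = 10  [B₀.acc - 7]
6. n3.tag = 20  [20]
7. n3.sig = -6  [B₀.acc * 3 - 36]
8. n4.key = "mn"  [terminal]
9. n5.depth = 2  [terminal]
10. n6.env = -2  [C.sig + 4]
11. n7.lab = 7  [terminal]
12. n8.key = "xn"  [terminal]
13. n9.key = "zx"  [terminal]
14. n6.tag = 16  [A.env + g.lab + 11]
15. n6.lim = -2  [A.env]
16. n3.idx = -4  [len(e.key) - 6]
17. n10.acc = false  [terminal]
18. n11.sig = "mpvz"  ["m" ++ B₀.sig]
19. n11.acc = 4  [C.idx + B₀.acc - 2]
20. n12.depth = 11  [11]
21. n13.depth = 23  [terminal]
22. n14.lab = -1  [terminal]
23. n12.live = 21  [S.depth + 10]
24. n12.cnt = 28  [h.depth + 5]
25. n12.fin = true  [S.depth == 11]
26. n11.off = -1  [S.live + B.acc - 26]
27. n11.tag = true  [S.fin == true]
28. n2.off = 21  [(if b.acc then B₁.off else B₀.acc) + 11]
29. n2.tag = true  [not b.acc]
30. n1.off = 22  [B₁.off * -2 + 64]
31. n1.tag = false  [B₁.tag == false]
32. n15.env = 7  [B.off - 15]
33. n16.env = 2  [A₀.env - 5]
34. n17.acc = false  [terminal]
35. n16.tag = 22  [A.env * 3 + 16]
36. n16.lim = 8  [A.env * 2 + 4]
37. n15.tag = 20  [A₀.env + 13]
38. n15.lim = 23  [A₁.lim + 15]
39. n0.live = 27  [A.lim + 4]
40. n0.cnt = 10  [S.depth - 14]
41. n0.fin = false  [S.depth == A.lim]

23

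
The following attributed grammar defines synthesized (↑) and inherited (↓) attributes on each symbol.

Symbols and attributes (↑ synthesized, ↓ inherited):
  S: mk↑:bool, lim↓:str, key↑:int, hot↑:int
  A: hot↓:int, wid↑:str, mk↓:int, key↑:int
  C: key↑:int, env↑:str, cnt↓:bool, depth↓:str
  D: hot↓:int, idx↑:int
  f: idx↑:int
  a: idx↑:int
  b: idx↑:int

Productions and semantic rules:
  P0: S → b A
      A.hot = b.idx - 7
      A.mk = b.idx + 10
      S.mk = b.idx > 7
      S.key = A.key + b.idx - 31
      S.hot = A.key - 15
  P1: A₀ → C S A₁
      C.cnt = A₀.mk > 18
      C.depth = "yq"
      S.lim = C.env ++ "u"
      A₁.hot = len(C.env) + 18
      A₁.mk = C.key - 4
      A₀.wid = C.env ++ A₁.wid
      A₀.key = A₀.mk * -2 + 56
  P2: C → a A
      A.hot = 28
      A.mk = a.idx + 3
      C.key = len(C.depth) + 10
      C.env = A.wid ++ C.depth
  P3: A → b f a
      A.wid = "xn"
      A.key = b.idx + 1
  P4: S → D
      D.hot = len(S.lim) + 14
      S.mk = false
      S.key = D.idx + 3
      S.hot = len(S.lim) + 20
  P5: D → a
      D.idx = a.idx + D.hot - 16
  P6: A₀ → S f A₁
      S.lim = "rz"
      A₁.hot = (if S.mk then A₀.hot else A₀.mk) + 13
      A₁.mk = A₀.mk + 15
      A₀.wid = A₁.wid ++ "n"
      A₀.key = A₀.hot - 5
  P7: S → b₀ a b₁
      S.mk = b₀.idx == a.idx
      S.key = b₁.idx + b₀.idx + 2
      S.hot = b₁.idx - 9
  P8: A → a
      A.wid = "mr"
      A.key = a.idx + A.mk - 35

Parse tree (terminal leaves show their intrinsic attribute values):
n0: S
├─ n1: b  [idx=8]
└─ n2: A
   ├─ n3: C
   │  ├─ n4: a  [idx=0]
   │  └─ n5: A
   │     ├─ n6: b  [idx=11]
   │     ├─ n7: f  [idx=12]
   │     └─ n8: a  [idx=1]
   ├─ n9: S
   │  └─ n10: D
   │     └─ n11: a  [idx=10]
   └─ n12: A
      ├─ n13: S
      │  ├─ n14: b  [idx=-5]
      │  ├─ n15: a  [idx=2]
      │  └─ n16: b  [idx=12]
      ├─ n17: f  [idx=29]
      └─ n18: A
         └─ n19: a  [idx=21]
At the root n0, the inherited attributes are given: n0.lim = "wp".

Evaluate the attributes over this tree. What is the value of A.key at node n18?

9

1. n0.lim = "wp"  [given at root]
2. n1.idx = 8  [terminal]
3. n2.hot = 1  [b.idx - 7]
4. n2.mk = 18  [b.idx + 10]
5. n3.cnt = false  [A₀.mk > 18]
6. n3.depth = "yq"  ["yq"]
7. n4.idx = 0  [terminal]
8. n5.hot = 28  [28]
9. n5.mk = 3  [a.idx + 3]
10. n6.idx = 11  [terminal]
11. n7.idx = 12  [terminal]
12. n8.idx = 1  [terminal]
13. n5.wid = "xn"  ["xn"]
14. n5.key = 12  [b.idx + 1]
15. n3.key = 12  [len(C.depth) + 10]
16. n3.env = "xnyq"  [A.wid ++ C.depth]
17. n9.lim = "xnyqu"  [C.env ++ "u"]
18. n10.hot = 19  [len(S.lim) + 14]
19. n11.idx = 10  [terminal]
20. n10.idx = 13  [a.idx + D.hot - 16]
21. n9.mk = false  [false]
22. n9.key = 16  [D.idx + 3]
23. n9.hot = 25  [len(S.lim) + 20]
24. n12.hot = 22  [len(C.env) + 18]
25. n12.mk = 8  [C.key - 4]
26. n13.lim = "rz"  ["rz"]
27. n14.idx = -5  [terminal]
28. n15.idx = 2  [terminal]
29. n16.idx = 12  [terminal]
30. n13.mk = false  [b₀.idx == a.idx]
31. n13.key = 9  [b₁.idx + b₀.idx + 2]
32. n13.hot = 3  [b₁.idx - 9]
33. n17.idx = 29  [terminal]
34. n18.hot = 21  [(if S.mk then A₀.hot else A₀.mk) + 13]
35. n18.mk = 23  [A₀.mk + 15]
36. n19.idx = 21  [terminal]
37. n18.wid = "mr"  ["mr"]
38. n18.key = 9  [a.idx + A.mk - 35]
39. n12.wid = "mrn"  [A₁.wid ++ "n"]
40. n12.key = 17  [A₀.hot - 5]
41. n2.wid = "xnyqmrn"  [C.env ++ A₁.wid]
42. n2.key = 20  [A₀.mk * -2 + 56]
43. n0.mk = true  [b.idx > 7]
44. n0.key = -3  [A.key + b.idx - 31]
45. n0.hot = 5  [A.key - 15]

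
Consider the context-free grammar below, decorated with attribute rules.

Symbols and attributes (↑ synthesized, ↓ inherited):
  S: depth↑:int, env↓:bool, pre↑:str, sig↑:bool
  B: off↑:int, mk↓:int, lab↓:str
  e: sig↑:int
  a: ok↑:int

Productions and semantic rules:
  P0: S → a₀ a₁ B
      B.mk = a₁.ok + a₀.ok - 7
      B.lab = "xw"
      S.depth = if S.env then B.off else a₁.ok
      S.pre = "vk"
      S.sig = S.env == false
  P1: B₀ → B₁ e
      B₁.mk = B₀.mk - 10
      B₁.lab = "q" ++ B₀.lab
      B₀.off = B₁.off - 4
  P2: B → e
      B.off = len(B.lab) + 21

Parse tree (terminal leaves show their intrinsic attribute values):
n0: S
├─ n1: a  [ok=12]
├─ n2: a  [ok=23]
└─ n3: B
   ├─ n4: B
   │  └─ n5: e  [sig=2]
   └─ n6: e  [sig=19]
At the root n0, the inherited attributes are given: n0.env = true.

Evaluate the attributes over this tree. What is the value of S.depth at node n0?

1. n0.env = true  [given at root]
2. n1.ok = 12  [terminal]
3. n2.ok = 23  [terminal]
4. n3.mk = 28  [a₁.ok + a₀.ok - 7]
5. n3.lab = "xw"  ["xw"]
6. n4.mk = 18  [B₀.mk - 10]
7. n4.lab = "qxw"  ["q" ++ B₀.lab]
8. n5.sig = 2  [terminal]
9. n4.off = 24  [len(B.lab) + 21]
10. n6.sig = 19  [terminal]
11. n3.off = 20  [B₁.off - 4]
12. n0.depth = 20  [if S.env then B.off else a₁.ok]
13. n0.pre = "vk"  ["vk"]
14. n0.sig = false  [S.env == false]

20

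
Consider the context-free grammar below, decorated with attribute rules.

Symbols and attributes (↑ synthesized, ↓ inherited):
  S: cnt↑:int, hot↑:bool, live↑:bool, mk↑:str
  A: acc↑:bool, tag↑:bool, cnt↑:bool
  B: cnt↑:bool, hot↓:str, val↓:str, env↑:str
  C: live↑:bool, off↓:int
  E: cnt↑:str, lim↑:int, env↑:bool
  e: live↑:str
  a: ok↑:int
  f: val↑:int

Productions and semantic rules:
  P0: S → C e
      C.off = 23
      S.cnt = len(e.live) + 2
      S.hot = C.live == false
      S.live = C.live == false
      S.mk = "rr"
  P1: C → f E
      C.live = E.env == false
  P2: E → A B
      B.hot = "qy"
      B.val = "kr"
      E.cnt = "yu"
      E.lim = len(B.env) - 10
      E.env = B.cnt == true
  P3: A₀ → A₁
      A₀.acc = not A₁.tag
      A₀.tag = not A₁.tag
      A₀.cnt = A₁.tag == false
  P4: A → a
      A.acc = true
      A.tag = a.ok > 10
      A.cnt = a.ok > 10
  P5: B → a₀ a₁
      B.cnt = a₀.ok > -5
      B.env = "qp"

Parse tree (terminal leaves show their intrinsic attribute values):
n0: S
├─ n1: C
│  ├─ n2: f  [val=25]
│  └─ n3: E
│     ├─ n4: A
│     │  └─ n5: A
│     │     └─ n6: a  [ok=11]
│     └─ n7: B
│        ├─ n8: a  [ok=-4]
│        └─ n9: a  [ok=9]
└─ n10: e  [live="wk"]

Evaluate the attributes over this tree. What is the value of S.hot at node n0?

1. n1.off = 23  [23]
2. n2.val = 25  [terminal]
3. n6.ok = 11  [terminal]
4. n5.acc = true  [true]
5. n5.tag = true  [a.ok > 10]
6. n5.cnt = true  [a.ok > 10]
7. n4.acc = false  [not A₁.tag]
8. n4.tag = false  [not A₁.tag]
9. n4.cnt = false  [A₁.tag == false]
10. n7.hot = "qy"  ["qy"]
11. n7.val = "kr"  ["kr"]
12. n8.ok = -4  [terminal]
13. n9.ok = 9  [terminal]
14. n7.cnt = true  [a₀.ok > -5]
15. n7.env = "qp"  ["qp"]
16. n3.cnt = "yu"  ["yu"]
17. n3.lim = -8  [len(B.env) - 10]
18. n3.env = true  [B.cnt == true]
19. n1.live = false  [E.env == false]
20. n10.live = "wk"  [terminal]
21. n0.cnt = 4  [len(e.live) + 2]
22. n0.hot = true  [C.live == false]
23. n0.live = true  [C.live == false]
24. n0.mk = "rr"  ["rr"]

true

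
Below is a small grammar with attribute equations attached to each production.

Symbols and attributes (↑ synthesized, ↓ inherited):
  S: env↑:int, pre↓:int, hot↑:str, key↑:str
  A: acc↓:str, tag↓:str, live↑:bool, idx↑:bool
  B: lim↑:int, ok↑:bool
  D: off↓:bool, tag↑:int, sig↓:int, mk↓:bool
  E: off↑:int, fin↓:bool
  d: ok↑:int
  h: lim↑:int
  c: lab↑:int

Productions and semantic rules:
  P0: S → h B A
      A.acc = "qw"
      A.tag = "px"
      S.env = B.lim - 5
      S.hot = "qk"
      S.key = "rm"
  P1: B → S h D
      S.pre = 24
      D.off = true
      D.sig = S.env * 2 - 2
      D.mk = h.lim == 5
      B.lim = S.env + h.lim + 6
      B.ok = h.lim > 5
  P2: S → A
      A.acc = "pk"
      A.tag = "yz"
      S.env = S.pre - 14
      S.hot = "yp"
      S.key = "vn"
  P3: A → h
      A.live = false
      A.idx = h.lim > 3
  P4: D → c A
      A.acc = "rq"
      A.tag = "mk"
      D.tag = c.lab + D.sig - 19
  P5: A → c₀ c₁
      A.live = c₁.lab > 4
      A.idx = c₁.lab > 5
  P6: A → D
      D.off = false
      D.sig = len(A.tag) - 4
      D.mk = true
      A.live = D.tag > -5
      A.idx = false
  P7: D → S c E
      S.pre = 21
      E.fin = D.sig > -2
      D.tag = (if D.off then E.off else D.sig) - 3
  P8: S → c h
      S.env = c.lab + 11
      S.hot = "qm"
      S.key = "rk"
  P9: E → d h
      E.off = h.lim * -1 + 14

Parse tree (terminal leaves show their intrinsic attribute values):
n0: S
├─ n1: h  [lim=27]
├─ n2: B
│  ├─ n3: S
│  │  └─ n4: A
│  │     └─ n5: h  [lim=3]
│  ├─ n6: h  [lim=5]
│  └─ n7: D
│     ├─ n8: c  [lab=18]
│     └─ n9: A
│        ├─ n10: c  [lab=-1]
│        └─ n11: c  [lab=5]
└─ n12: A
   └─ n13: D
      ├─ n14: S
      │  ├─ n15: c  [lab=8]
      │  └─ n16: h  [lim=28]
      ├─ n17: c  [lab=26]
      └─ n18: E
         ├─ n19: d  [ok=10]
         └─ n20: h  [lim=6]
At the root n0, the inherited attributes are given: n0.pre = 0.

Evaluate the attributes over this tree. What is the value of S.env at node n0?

1. n0.pre = 0  [given at root]
2. n1.lim = 27  [terminal]
3. n3.pre = 24  [24]
4. n4.acc = "pk"  ["pk"]
5. n4.tag = "yz"  ["yz"]
6. n5.lim = 3  [terminal]
7. n4.live = false  [false]
8. n4.idx = false  [h.lim > 3]
9. n3.env = 10  [S.pre - 14]
10. n3.hot = "yp"  ["yp"]
11. n3.key = "vn"  ["vn"]
12. n6.lim = 5  [terminal]
13. n7.off = true  [true]
14. n7.sig = 18  [S.env * 2 - 2]
15. n7.mk = true  [h.lim == 5]
16. n8.lab = 18  [terminal]
17. n9.acc = "rq"  ["rq"]
18. n9.tag = "mk"  ["mk"]
19. n10.lab = -1  [terminal]
20. n11.lab = 5  [terminal]
21. n9.live = true  [c₁.lab > 4]
22. n9.idx = false  [c₁.lab > 5]
23. n7.tag = 17  [c.lab + D.sig - 19]
24. n2.lim = 21  [S.env + h.lim + 6]
25. n2.ok = false  [h.lim > 5]
26. n12.acc = "qw"  ["qw"]
27. n12.tag = "px"  ["px"]
28. n13.off = false  [false]
29. n13.sig = -2  [len(A.tag) - 4]
30. n13.mk = true  [true]
31. n14.pre = 21  [21]
32. n15.lab = 8  [terminal]
33. n16.lim = 28  [terminal]
34. n14.env = 19  [c.lab + 11]
35. n14.hot = "qm"  ["qm"]
36. n14.key = "rk"  ["rk"]
37. n17.lab = 26  [terminal]
38. n18.fin = false  [D.sig > -2]
39. n19.ok = 10  [terminal]
40. n20.lim = 6  [terminal]
41. n18.off = 8  [h.lim * -1 + 14]
42. n13.tag = -5  [(if D.off then E.off else D.sig) - 3]
43. n12.live = false  [D.tag > -5]
44. n12.idx = false  [false]
45. n0.env = 16  [B.lim - 5]
46. n0.hot = "qk"  ["qk"]
47. n0.key = "rm"  ["rm"]

16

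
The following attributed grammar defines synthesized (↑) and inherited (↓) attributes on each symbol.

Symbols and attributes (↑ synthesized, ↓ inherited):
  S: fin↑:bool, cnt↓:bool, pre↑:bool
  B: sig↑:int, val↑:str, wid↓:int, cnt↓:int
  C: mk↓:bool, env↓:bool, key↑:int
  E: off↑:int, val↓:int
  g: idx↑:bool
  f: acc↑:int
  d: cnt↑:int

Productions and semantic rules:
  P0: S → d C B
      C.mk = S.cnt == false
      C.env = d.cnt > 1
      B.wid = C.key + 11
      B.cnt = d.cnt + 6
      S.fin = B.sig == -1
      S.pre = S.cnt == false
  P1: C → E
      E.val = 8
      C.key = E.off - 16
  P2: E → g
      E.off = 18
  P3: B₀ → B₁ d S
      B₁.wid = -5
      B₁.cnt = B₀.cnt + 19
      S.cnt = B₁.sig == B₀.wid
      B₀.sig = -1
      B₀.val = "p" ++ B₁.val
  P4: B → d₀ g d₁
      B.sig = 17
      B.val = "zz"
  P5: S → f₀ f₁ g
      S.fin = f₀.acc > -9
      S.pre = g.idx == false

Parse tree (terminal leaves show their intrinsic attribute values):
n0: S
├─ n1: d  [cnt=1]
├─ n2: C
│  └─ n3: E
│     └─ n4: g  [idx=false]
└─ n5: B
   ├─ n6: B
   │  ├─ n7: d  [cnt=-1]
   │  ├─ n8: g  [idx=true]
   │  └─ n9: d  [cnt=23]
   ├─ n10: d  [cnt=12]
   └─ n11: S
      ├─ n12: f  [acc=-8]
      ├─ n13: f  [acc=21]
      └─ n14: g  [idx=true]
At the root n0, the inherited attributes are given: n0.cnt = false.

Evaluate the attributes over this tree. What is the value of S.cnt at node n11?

false

1. n0.cnt = false  [given at root]
2. n1.cnt = 1  [terminal]
3. n2.mk = true  [S.cnt == false]
4. n2.env = false  [d.cnt > 1]
5. n3.val = 8  [8]
6. n4.idx = false  [terminal]
7. n3.off = 18  [18]
8. n2.key = 2  [E.off - 16]
9. n5.wid = 13  [C.key + 11]
10. n5.cnt = 7  [d.cnt + 6]
11. n6.wid = -5  [-5]
12. n6.cnt = 26  [B₀.cnt + 19]
13. n7.cnt = -1  [terminal]
14. n8.idx = true  [terminal]
15. n9.cnt = 23  [terminal]
16. n6.sig = 17  [17]
17. n6.val = "zz"  ["zz"]
18. n10.cnt = 12  [terminal]
19. n11.cnt = false  [B₁.sig == B₀.wid]
20. n12.acc = -8  [terminal]
21. n13.acc = 21  [terminal]
22. n14.idx = true  [terminal]
23. n11.fin = true  [f₀.acc > -9]
24. n11.pre = false  [g.idx == false]
25. n5.sig = -1  [-1]
26. n5.val = "pzz"  ["p" ++ B₁.val]
27. n0.fin = true  [B.sig == -1]
28. n0.pre = true  [S.cnt == false]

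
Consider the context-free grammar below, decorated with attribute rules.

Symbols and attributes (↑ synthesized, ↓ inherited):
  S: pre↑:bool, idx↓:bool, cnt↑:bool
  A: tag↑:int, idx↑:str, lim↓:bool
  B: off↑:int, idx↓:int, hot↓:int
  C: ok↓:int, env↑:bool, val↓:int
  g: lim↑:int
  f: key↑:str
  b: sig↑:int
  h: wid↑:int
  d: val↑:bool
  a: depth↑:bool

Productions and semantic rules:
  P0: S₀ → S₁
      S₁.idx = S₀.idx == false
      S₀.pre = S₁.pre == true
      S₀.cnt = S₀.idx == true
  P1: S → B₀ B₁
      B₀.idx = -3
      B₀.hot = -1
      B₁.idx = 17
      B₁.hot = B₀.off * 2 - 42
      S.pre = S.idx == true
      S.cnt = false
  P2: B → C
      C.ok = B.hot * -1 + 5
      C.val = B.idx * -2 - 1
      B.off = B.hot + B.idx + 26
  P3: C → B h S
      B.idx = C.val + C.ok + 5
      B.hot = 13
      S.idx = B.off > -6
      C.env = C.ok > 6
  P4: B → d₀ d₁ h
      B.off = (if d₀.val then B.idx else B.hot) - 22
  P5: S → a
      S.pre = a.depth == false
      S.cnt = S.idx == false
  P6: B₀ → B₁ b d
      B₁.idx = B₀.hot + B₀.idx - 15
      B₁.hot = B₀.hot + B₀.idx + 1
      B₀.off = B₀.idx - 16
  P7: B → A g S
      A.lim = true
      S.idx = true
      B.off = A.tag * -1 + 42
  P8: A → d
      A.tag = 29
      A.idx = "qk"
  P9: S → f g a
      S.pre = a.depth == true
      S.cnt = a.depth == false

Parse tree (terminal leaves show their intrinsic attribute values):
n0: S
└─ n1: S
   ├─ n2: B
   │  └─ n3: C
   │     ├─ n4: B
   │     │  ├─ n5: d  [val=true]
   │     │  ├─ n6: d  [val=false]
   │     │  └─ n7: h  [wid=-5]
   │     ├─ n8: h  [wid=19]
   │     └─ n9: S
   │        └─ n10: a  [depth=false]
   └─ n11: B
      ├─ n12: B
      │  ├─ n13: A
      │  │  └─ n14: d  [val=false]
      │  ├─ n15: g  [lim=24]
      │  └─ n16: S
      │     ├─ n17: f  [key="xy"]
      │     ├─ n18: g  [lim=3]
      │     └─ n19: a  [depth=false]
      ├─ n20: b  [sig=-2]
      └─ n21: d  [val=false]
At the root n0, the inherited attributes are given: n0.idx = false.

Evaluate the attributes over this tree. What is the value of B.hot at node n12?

20

1. n0.idx = false  [given at root]
2. n1.idx = true  [S₀.idx == false]
3. n2.idx = -3  [-3]
4. n2.hot = -1  [-1]
5. n3.ok = 6  [B.hot * -1 + 5]
6. n3.val = 5  [B.idx * -2 - 1]
7. n4.idx = 16  [C.val + C.ok + 5]
8. n4.hot = 13  [13]
9. n5.val = true  [terminal]
10. n6.val = false  [terminal]
11. n7.wid = -5  [terminal]
12. n4.off = -6  [(if d₀.val then B.idx else B.hot) - 22]
13. n8.wid = 19  [terminal]
14. n9.idx = false  [B.off > -6]
15. n10.depth = false  [terminal]
16. n9.pre = true  [a.depth == false]
17. n9.cnt = true  [S.idx == false]
18. n3.env = false  [C.ok > 6]
19. n2.off = 22  [B.hot + B.idx + 26]
20. n11.idx = 17  [17]
21. n11.hot = 2  [B₀.off * 2 - 42]
22. n12.idx = 4  [B₀.hot + B₀.idx - 15]
23. n12.hot = 20  [B₀.hot + B₀.idx + 1]
24. n13.lim = true  [true]
25. n14.val = false  [terminal]
26. n13.tag = 29  [29]
27. n13.idx = "qk"  ["qk"]
28. n15.lim = 24  [terminal]
29. n16.idx = true  [true]
30. n17.key = "xy"  [terminal]
31. n18.lim = 3  [terminal]
32. n19.depth = false  [terminal]
33. n16.pre = false  [a.depth == true]
34. n16.cnt = true  [a.depth == false]
35. n12.off = 13  [A.tag * -1 + 42]
36. n20.sig = -2  [terminal]
37. n21.val = false  [terminal]
38. n11.off = 1  [B₀.idx - 16]
39. n1.pre = true  [S.idx == true]
40. n1.cnt = false  [false]
41. n0.pre = true  [S₁.pre == true]
42. n0.cnt = false  [S₀.idx == true]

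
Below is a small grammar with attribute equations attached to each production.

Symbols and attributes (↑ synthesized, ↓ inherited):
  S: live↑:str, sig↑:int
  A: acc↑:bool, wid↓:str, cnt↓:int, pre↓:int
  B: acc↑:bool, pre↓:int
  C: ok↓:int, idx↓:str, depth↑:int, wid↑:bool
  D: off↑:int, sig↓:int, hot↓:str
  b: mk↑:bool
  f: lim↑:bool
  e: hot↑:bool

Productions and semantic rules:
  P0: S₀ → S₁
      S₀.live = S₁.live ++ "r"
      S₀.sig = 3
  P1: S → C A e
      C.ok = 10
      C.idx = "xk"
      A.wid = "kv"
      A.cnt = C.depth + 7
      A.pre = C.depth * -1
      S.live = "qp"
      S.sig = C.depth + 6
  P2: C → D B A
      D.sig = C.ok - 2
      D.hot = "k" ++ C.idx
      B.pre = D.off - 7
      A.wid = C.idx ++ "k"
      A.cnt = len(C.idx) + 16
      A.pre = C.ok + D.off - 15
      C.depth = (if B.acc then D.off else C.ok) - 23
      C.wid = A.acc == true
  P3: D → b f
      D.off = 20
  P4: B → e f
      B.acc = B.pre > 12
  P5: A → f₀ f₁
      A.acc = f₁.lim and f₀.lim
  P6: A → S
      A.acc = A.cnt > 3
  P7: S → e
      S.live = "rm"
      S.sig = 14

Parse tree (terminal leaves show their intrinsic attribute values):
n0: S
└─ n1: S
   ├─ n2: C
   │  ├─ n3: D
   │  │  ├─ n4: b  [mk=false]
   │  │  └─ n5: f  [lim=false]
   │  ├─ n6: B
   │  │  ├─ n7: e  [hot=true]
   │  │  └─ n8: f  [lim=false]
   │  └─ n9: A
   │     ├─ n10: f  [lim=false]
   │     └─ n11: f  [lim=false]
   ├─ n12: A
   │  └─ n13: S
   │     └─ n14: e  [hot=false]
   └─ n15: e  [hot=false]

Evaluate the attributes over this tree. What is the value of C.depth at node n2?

-3

1. n2.ok = 10  [10]
2. n2.idx = "xk"  ["xk"]
3. n3.sig = 8  [C.ok - 2]
4. n3.hot = "kxk"  ["k" ++ C.idx]
5. n4.mk = false  [terminal]
6. n5.lim = false  [terminal]
7. n3.off = 20  [20]
8. n6.pre = 13  [D.off - 7]
9. n7.hot = true  [terminal]
10. n8.lim = false  [terminal]
11. n6.acc = true  [B.pre > 12]
12. n9.wid = "xkk"  [C.idx ++ "k"]
13. n9.cnt = 18  [len(C.idx) + 16]
14. n9.pre = 15  [C.ok + D.off - 15]
15. n10.lim = false  [terminal]
16. n11.lim = false  [terminal]
17. n9.acc = false  [f₁.lim and f₀.lim]
18. n2.depth = -3  [(if B.acc then D.off else C.ok) - 23]
19. n2.wid = false  [A.acc == true]
20. n12.wid = "kv"  ["kv"]
21. n12.cnt = 4  [C.depth + 7]
22. n12.pre = 3  [C.depth * -1]
23. n14.hot = false  [terminal]
24. n13.live = "rm"  ["rm"]
25. n13.sig = 14  [14]
26. n12.acc = true  [A.cnt > 3]
27. n15.hot = false  [terminal]
28. n1.live = "qp"  ["qp"]
29. n1.sig = 3  [C.depth + 6]
30. n0.live = "qpr"  [S₁.live ++ "r"]
31. n0.sig = 3  [3]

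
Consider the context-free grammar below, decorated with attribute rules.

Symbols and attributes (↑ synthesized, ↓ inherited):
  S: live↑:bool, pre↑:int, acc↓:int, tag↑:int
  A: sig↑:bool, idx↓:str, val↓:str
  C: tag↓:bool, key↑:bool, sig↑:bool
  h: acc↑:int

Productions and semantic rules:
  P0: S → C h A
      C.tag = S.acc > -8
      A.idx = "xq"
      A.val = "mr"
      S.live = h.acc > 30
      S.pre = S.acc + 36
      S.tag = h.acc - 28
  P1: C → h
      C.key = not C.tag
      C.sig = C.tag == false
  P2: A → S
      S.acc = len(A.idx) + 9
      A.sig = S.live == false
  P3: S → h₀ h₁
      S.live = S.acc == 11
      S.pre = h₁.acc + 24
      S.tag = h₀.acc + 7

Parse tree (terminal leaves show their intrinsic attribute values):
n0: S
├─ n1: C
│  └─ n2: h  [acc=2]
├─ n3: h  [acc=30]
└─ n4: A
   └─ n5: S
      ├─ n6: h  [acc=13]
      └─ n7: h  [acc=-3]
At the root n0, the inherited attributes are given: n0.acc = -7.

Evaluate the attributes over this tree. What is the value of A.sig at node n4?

false

1. n0.acc = -7  [given at root]
2. n1.tag = true  [S.acc > -8]
3. n2.acc = 2  [terminal]
4. n1.key = false  [not C.tag]
5. n1.sig = false  [C.tag == false]
6. n3.acc = 30  [terminal]
7. n4.idx = "xq"  ["xq"]
8. n4.val = "mr"  ["mr"]
9. n5.acc = 11  [len(A.idx) + 9]
10. n6.acc = 13  [terminal]
11. n7.acc = -3  [terminal]
12. n5.live = true  [S.acc == 11]
13. n5.pre = 21  [h₁.acc + 24]
14. n5.tag = 20  [h₀.acc + 7]
15. n4.sig = false  [S.live == false]
16. n0.live = false  [h.acc > 30]
17. n0.pre = 29  [S.acc + 36]
18. n0.tag = 2  [h.acc - 28]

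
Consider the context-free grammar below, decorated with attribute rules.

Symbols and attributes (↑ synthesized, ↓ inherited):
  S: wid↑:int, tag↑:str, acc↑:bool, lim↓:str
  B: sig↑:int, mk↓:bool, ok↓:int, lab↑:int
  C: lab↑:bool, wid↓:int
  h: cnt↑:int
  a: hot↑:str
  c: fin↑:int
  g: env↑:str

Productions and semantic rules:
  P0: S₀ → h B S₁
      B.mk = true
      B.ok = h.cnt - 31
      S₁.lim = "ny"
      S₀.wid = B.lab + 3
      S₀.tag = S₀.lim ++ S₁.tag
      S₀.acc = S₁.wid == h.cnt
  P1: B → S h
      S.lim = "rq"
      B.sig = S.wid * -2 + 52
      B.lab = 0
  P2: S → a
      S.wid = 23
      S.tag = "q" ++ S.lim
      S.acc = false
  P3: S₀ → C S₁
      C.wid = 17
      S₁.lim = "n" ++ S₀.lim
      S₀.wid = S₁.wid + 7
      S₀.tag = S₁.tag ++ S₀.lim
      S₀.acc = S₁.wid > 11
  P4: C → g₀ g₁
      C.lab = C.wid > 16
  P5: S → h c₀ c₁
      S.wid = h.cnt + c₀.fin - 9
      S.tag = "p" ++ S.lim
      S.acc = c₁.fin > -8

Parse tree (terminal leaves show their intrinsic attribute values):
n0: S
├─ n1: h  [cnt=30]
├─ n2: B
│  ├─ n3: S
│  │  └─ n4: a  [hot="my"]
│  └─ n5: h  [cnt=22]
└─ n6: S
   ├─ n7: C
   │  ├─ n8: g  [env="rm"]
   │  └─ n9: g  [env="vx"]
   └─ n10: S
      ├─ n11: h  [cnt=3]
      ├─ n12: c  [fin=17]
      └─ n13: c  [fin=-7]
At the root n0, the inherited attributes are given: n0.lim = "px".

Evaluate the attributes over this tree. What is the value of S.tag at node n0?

"pxpnnyny"

1. n0.lim = "px"  [given at root]
2. n1.cnt = 30  [terminal]
3. n2.mk = true  [true]
4. n2.ok = -1  [h.cnt - 31]
5. n3.lim = "rq"  ["rq"]
6. n4.hot = "my"  [terminal]
7. n3.wid = 23  [23]
8. n3.tag = "qrq"  ["q" ++ S.lim]
9. n3.acc = false  [false]
10. n5.cnt = 22  [terminal]
11. n2.sig = 6  [S.wid * -2 + 52]
12. n2.lab = 0  [0]
13. n6.lim = "ny"  ["ny"]
14. n7.wid = 17  [17]
15. n8.env = "rm"  [terminal]
16. n9.env = "vx"  [terminal]
17. n7.lab = true  [C.wid > 16]
18. n10.lim = "nny"  ["n" ++ S₀.lim]
19. n11.cnt = 3  [terminal]
20. n12.fin = 17  [terminal]
21. n13.fin = -7  [terminal]
22. n10.wid = 11  [h.cnt + c₀.fin - 9]
23. n10.tag = "pnny"  ["p" ++ S.lim]
24. n10.acc = true  [c₁.fin > -8]
25. n6.wid = 18  [S₁.wid + 7]
26. n6.tag = "pnnyny"  [S₁.tag ++ S₀.lim]
27. n6.acc = false  [S₁.wid > 11]
28. n0.wid = 3  [B.lab + 3]
29. n0.tag = "pxpnnyny"  [S₀.lim ++ S₁.tag]
30. n0.acc = false  [S₁.wid == h.cnt]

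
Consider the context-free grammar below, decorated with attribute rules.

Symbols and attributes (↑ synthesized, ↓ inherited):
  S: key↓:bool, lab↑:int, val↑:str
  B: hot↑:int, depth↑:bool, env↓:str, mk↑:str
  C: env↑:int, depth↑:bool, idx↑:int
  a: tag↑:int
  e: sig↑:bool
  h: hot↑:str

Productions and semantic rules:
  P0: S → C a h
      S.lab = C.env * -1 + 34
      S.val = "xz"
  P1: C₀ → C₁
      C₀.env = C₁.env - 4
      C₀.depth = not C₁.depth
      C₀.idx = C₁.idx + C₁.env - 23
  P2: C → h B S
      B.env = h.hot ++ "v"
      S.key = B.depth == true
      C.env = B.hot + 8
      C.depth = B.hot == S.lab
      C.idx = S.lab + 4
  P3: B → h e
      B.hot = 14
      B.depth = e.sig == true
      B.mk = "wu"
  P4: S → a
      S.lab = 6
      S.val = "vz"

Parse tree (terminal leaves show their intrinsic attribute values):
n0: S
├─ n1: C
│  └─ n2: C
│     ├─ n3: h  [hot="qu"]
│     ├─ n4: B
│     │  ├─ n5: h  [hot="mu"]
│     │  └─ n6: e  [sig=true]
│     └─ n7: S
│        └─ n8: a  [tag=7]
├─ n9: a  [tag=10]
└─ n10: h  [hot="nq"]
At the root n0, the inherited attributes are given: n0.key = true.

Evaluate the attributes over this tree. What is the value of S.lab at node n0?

1. n0.key = true  [given at root]
2. n3.hot = "qu"  [terminal]
3. n4.env = "quv"  [h.hot ++ "v"]
4. n5.hot = "mu"  [terminal]
5. n6.sig = true  [terminal]
6. n4.hot = 14  [14]
7. n4.depth = true  [e.sig == true]
8. n4.mk = "wu"  ["wu"]
9. n7.key = true  [B.depth == true]
10. n8.tag = 7  [terminal]
11. n7.lab = 6  [6]
12. n7.val = "vz"  ["vz"]
13. n2.env = 22  [B.hot + 8]
14. n2.depth = false  [B.hot == S.lab]
15. n2.idx = 10  [S.lab + 4]
16. n1.env = 18  [C₁.env - 4]
17. n1.depth = true  [not C₁.depth]
18. n1.idx = 9  [C₁.idx + C₁.env - 23]
19. n9.tag = 10  [terminal]
20. n10.hot = "nq"  [terminal]
21. n0.lab = 16  [C.env * -1 + 34]
22. n0.val = "xz"  ["xz"]

16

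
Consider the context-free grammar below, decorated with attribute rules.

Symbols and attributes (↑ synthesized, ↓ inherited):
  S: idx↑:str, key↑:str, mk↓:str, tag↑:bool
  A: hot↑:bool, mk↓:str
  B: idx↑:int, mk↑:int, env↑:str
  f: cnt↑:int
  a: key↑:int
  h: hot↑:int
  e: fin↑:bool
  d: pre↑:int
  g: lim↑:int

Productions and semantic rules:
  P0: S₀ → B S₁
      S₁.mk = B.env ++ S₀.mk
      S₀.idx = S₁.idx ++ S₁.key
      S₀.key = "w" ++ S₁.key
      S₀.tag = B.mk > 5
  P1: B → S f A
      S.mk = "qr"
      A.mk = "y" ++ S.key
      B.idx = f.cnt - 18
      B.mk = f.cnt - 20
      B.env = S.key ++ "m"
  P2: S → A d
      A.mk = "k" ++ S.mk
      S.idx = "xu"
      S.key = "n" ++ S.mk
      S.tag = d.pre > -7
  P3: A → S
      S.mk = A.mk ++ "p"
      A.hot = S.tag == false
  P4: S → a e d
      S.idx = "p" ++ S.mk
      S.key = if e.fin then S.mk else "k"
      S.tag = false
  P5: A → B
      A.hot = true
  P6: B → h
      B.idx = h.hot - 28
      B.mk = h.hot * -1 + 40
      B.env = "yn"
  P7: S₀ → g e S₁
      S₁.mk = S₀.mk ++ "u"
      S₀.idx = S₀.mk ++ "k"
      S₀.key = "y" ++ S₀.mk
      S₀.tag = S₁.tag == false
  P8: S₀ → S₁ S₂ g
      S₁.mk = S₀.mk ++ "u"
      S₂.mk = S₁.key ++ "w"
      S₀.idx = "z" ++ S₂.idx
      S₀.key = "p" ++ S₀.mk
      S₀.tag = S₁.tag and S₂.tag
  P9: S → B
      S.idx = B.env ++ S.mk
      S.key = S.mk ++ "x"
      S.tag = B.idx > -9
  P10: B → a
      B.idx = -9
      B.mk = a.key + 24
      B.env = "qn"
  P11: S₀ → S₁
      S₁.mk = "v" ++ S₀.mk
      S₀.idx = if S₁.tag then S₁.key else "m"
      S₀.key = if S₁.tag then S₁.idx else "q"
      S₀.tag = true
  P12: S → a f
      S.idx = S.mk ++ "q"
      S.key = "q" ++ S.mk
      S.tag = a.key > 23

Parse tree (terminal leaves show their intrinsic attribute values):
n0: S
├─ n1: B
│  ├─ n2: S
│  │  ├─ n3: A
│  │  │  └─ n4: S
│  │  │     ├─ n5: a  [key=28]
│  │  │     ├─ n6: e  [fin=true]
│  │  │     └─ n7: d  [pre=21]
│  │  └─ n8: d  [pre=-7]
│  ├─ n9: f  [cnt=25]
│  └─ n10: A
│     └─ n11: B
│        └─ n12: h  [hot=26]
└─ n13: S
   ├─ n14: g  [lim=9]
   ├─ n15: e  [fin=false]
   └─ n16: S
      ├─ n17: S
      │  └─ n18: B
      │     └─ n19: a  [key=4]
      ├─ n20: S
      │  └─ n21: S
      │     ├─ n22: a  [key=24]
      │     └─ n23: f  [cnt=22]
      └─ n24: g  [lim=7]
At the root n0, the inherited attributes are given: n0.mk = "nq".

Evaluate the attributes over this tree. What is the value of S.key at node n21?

1. n0.mk = "nq"  [given at root]
2. n2.mk = "qr"  ["qr"]
3. n3.mk = "kqr"  ["k" ++ S.mk]
4. n4.mk = "kqrp"  [A.mk ++ "p"]
5. n5.key = 28  [terminal]
6. n6.fin = true  [terminal]
7. n7.pre = 21  [terminal]
8. n4.idx = "pkqrp"  ["p" ++ S.mk]
9. n4.key = "kqrp"  [if e.fin then S.mk else "k"]
10. n4.tag = false  [false]
11. n3.hot = true  [S.tag == false]
12. n8.pre = -7  [terminal]
13. n2.idx = "xu"  ["xu"]
14. n2.key = "nqr"  ["n" ++ S.mk]
15. n2.tag = false  [d.pre > -7]
16. n9.cnt = 25  [terminal]
17. n10.mk = "ynqr"  ["y" ++ S.key]
18. n12.hot = 26  [terminal]
19. n11.idx = -2  [h.hot - 28]
20. n11.mk = 14  [h.hot * -1 + 40]
21. n11.env = "yn"  ["yn"]
22. n10.hot = true  [true]
23. n1.idx = 7  [f.cnt - 18]
24. n1.mk = 5  [f.cnt - 20]
25. n1.env = "nqrm"  [S.key ++ "m"]
26. n13.mk = "nqrmnq"  [B.env ++ S₀.mk]
27. n14.lim = 9  [terminal]
28. n15.fin = false  [terminal]
29. n16.mk = "nqrmnqu"  [S₀.mk ++ "u"]
30. n17.mk = "nqrmnquu"  [S₀.mk ++ "u"]
31. n19.key = 4  [terminal]
32. n18.idx = -9  [-9]
33. n18.mk = 28  [a.key + 24]
34. n18.env = "qn"  ["qn"]
35. n17.idx = "qnnqrmnquu"  [B.env ++ S.mk]
36. n17.key = "nqrmnquux"  [S.mk ++ "x"]
37. n17.tag = false  [B.idx > -9]
38. n20.mk = "nqrmnquuxw"  [S₁.key ++ "w"]
39. n21.mk = "vnqrmnquuxw"  ["v" ++ S₀.mk]
40. n22.key = 24  [terminal]
41. n23.cnt = 22  [terminal]
42. n21.idx = "vnqrmnquuxwq"  [S.mk ++ "q"]
43. n21.key = "qvnqrmnquuxw"  ["q" ++ S.mk]
44. n21.tag = true  [a.key > 23]
45. n20.idx = "qvnqrmnquuxw"  [if S₁.tag then S₁.key else "m"]
46. n20.key = "vnqrmnquuxwq"  [if S₁.tag then S₁.idx else "q"]
47. n20.tag = true  [true]
48. n24.lim = 7  [terminal]
49. n16.idx = "zqvnqrmnquuxw"  ["z" ++ S₂.idx]
50. n16.key = "pnqrmnqu"  ["p" ++ S₀.mk]
51. n16.tag = false  [S₁.tag and S₂.tag]
52. n13.idx = "nqrmnqk"  [S₀.mk ++ "k"]
53. n13.key = "ynqrmnq"  ["y" ++ S₀.mk]
54. n13.tag = true  [S₁.tag == false]
55. n0.idx = "nqrmnqkynqrmnq"  [S₁.idx ++ S₁.key]
56. n0.key = "wynqrmnq"  ["w" ++ S₁.key]
57. n0.tag = false  [B.mk > 5]

"qvnqrmnquuxw"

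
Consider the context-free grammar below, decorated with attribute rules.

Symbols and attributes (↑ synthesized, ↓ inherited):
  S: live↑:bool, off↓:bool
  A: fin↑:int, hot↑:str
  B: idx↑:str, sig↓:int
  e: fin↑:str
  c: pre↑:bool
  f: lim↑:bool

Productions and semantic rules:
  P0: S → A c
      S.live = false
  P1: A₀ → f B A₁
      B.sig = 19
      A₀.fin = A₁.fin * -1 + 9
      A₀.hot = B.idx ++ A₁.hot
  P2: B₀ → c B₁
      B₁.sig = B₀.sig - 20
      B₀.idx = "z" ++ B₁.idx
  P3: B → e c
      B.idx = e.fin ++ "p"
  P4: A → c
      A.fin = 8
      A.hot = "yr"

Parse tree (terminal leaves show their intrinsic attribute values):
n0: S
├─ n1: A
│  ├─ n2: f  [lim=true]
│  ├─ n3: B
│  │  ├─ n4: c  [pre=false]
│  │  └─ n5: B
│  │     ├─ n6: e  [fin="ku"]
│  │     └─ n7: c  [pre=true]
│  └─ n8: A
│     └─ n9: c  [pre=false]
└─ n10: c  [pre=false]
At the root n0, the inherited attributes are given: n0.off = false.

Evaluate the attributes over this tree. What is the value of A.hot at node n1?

"zkupyr"

1. n0.off = false  [given at root]
2. n2.lim = true  [terminal]
3. n3.sig = 19  [19]
4. n4.pre = false  [terminal]
5. n5.sig = -1  [B₀.sig - 20]
6. n6.fin = "ku"  [terminal]
7. n7.pre = true  [terminal]
8. n5.idx = "kup"  [e.fin ++ "p"]
9. n3.idx = "zkup"  ["z" ++ B₁.idx]
10. n9.pre = false  [terminal]
11. n8.fin = 8  [8]
12. n8.hot = "yr"  ["yr"]
13. n1.fin = 1  [A₁.fin * -1 + 9]
14. n1.hot = "zkupyr"  [B.idx ++ A₁.hot]
15. n10.pre = false  [terminal]
16. n0.live = false  [false]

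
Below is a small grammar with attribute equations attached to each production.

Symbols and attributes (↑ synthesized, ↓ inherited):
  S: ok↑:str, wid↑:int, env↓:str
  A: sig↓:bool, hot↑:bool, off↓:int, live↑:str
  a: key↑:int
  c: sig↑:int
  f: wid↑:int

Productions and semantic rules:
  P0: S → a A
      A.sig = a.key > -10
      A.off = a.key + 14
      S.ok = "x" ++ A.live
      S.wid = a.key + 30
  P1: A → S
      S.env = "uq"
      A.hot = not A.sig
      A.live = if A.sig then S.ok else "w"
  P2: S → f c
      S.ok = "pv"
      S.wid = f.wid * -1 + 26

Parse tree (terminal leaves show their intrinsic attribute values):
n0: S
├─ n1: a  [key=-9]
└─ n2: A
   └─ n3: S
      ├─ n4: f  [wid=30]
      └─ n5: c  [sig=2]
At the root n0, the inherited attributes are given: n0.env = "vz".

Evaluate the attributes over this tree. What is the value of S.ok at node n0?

1. n0.env = "vz"  [given at root]
2. n1.key = -9  [terminal]
3. n2.sig = true  [a.key > -10]
4. n2.off = 5  [a.key + 14]
5. n3.env = "uq"  ["uq"]
6. n4.wid = 30  [terminal]
7. n5.sig = 2  [terminal]
8. n3.ok = "pv"  ["pv"]
9. n3.wid = -4  [f.wid * -1 + 26]
10. n2.hot = false  [not A.sig]
11. n2.live = "pv"  [if A.sig then S.ok else "w"]
12. n0.ok = "xpv"  ["x" ++ A.live]
13. n0.wid = 21  [a.key + 30]

"xpv"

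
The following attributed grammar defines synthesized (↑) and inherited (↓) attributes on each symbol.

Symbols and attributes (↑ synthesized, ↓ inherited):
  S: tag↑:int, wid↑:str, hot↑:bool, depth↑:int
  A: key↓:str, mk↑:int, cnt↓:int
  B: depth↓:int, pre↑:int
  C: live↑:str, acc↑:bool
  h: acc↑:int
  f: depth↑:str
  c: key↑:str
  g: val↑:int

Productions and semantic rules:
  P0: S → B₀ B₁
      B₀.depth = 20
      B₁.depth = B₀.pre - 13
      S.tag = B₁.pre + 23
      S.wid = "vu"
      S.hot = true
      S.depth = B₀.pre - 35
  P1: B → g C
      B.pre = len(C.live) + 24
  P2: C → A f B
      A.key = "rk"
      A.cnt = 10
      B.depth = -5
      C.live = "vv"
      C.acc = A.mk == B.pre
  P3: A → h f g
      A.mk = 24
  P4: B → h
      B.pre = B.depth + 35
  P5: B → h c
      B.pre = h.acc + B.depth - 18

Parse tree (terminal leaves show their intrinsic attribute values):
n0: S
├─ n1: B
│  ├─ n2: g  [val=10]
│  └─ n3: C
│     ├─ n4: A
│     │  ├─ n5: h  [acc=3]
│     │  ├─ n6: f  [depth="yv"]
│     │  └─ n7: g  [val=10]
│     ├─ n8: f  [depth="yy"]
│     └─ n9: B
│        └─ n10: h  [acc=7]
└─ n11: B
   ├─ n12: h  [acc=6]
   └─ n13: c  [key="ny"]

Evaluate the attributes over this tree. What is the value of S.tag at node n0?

1. n1.depth = 20  [20]
2. n2.val = 10  [terminal]
3. n4.key = "rk"  ["rk"]
4. n4.cnt = 10  [10]
5. n5.acc = 3  [terminal]
6. n6.depth = "yv"  [terminal]
7. n7.val = 10  [terminal]
8. n4.mk = 24  [24]
9. n8.depth = "yy"  [terminal]
10. n9.depth = -5  [-5]
11. n10.acc = 7  [terminal]
12. n9.pre = 30  [B.depth + 35]
13. n3.live = "vv"  ["vv"]
14. n3.acc = false  [A.mk == B.pre]
15. n1.pre = 26  [len(C.live) + 24]
16. n11.depth = 13  [B₀.pre - 13]
17. n12.acc = 6  [terminal]
18. n13.key = "ny"  [terminal]
19. n11.pre = 1  [h.acc + B.depth - 18]
20. n0.tag = 24  [B₁.pre + 23]
21. n0.wid = "vu"  ["vu"]
22. n0.hot = true  [true]
23. n0.depth = -9  [B₀.pre - 35]

24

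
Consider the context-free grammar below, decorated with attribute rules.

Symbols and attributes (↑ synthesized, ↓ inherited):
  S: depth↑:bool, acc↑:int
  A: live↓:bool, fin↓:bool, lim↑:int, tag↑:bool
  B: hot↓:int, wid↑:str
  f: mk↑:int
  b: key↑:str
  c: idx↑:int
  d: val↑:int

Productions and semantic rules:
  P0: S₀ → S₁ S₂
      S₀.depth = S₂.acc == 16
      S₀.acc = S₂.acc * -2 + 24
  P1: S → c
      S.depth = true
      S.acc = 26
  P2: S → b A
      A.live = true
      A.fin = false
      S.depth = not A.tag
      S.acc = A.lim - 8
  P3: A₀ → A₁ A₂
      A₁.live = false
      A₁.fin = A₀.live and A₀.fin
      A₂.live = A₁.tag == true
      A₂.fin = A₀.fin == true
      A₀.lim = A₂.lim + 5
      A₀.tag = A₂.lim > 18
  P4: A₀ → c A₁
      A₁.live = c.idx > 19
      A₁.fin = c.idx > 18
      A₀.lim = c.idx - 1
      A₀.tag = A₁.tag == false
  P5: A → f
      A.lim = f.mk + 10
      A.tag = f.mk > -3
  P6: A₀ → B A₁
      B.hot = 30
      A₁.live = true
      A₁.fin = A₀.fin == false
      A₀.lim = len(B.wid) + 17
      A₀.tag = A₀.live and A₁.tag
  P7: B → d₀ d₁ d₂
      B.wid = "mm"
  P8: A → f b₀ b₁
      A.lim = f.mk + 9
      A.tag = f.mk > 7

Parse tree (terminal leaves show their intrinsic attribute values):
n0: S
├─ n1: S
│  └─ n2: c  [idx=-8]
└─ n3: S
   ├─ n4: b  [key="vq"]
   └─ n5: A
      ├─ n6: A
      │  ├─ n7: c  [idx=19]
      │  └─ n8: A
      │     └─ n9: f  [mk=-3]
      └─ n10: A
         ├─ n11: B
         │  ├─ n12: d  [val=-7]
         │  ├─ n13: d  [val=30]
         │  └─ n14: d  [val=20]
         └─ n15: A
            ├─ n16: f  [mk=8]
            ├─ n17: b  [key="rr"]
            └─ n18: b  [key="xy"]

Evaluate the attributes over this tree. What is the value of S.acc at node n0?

-8

1. n2.idx = -8  [terminal]
2. n1.depth = true  [true]
3. n1.acc = 26  [26]
4. n4.key = "vq"  [terminal]
5. n5.live = true  [true]
6. n5.fin = false  [false]
7. n6.live = false  [false]
8. n6.fin = false  [A₀.live and A₀.fin]
9. n7.idx = 19  [terminal]
10. n8.live = false  [c.idx > 19]
11. n8.fin = true  [c.idx > 18]
12. n9.mk = -3  [terminal]
13. n8.lim = 7  [f.mk + 10]
14. n8.tag = false  [f.mk > -3]
15. n6.lim = 18  [c.idx - 1]
16. n6.tag = true  [A₁.tag == false]
17. n10.live = true  [A₁.tag == true]
18. n10.fin = false  [A₀.fin == true]
19. n11.hot = 30  [30]
20. n12.val = -7  [terminal]
21. n13.val = 30  [terminal]
22. n14.val = 20  [terminal]
23. n11.wid = "mm"  ["mm"]
24. n15.live = true  [true]
25. n15.fin = true  [A₀.fin == false]
26. n16.mk = 8  [terminal]
27. n17.key = "rr"  [terminal]
28. n18.key = "xy"  [terminal]
29. n15.lim = 17  [f.mk + 9]
30. n15.tag = true  [f.mk > 7]
31. n10.lim = 19  [len(B.wid) + 17]
32. n10.tag = true  [A₀.live and A₁.tag]
33. n5.lim = 24  [A₂.lim + 5]
34. n5.tag = true  [A₂.lim > 18]
35. n3.depth = false  [not A.tag]
36. n3.acc = 16  [A.lim - 8]
37. n0.depth = true  [S₂.acc == 16]
38. n0.acc = -8  [S₂.acc * -2 + 24]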